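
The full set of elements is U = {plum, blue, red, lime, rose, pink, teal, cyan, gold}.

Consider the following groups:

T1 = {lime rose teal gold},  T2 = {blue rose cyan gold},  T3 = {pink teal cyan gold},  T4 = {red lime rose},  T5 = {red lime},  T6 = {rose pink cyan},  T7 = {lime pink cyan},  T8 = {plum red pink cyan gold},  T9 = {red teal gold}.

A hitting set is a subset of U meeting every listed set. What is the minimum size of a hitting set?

3

The 3 elements {red, rose, pink} hit every group.
No choice of 2 elements meets every group, so 3 is the minimum.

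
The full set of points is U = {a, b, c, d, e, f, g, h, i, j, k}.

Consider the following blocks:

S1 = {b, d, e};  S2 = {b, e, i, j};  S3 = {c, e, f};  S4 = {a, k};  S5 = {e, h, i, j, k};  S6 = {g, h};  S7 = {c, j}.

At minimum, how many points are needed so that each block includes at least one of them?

4

The 4 points {e, g, j, k} hit every block.
The blocks S1, S4, S6, S7 are pairwise disjoint, so any hitting set needs a separate point for each — at least 4. Hence 4 is optimal.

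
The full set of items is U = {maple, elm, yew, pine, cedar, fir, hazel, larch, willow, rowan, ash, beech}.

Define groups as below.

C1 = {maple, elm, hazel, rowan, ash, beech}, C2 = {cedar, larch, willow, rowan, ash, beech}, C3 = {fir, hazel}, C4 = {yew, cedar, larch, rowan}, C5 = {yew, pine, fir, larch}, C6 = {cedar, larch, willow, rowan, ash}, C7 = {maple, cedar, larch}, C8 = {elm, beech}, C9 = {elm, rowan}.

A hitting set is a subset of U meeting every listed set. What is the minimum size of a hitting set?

The 3 items {elm, cedar, fir} hit every group.
The groups C3, C7, C9 are pairwise disjoint, so any hitting set needs a separate item for each — at least 3. Hence 3 is optimal.

3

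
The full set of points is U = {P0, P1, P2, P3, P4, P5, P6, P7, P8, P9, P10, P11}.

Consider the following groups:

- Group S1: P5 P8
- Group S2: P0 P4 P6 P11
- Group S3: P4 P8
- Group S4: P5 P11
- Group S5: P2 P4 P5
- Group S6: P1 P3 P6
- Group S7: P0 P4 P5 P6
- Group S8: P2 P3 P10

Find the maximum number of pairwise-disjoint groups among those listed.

3

S1, S2, S8 are pairwise disjoint (S1={P5,P8}; S2={P0,P4,P6,P11}; S8={P2,P3,P10}).
Every remaining group overlaps one of these, and no 4 of the listed groups are pairwise disjoint, so 3 is the maximum.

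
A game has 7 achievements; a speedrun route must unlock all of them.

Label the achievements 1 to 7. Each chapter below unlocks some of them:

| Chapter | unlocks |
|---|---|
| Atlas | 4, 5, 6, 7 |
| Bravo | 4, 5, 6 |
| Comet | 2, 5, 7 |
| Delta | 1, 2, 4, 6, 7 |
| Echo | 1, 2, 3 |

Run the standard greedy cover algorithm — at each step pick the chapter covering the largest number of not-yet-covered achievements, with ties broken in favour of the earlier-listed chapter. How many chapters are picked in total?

Greedy: pick Delta (covers 5 new) → pick Atlas (covers 1 new) → pick Echo (covers 1 new). Total picks: 3.
(The true minimum cover uses only 2 chapters, so greedy is not optimal here.)

3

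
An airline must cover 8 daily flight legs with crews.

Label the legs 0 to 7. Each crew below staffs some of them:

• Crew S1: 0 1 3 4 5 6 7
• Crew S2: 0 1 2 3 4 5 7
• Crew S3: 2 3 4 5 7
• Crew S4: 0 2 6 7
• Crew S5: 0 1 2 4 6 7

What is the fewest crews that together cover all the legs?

Take {S1, S4}. Their union is {0, 1, 2, 3, 4, 5, 6, 7}, which is all 8 legs.
No single crew has all 8 legs (the largest, S1, has 7), so 2 is optimal.

2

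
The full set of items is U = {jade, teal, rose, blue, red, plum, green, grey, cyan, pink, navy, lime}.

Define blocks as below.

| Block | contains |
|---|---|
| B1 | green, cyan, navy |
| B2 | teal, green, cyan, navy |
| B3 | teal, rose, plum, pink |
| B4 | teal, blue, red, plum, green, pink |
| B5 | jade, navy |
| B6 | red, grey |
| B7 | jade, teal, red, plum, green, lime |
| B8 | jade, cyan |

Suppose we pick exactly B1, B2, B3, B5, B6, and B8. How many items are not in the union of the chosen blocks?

2

Union of B1, B2, B3, B5, B6, B8 = {jade, teal, rose, red, plum, green, grey, cyan, pink, navy}.
Not covered: blue, lime — 2 items.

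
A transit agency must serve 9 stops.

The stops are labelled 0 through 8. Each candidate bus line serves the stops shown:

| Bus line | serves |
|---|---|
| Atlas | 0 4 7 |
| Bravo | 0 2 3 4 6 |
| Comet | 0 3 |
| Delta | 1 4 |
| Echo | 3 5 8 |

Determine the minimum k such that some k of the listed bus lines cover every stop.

4

Atlas and Bravo and Delta and Echo together: Atlas ∪ Bravo ∪ Delta ∪ Echo = {0, 1, 2, 3, 4, 5, 6, 7, 8} — every stop is covered.
No 3 of the 5 bus lines cover everything (all 10 combinations miss at least one stop), so 4 is optimal.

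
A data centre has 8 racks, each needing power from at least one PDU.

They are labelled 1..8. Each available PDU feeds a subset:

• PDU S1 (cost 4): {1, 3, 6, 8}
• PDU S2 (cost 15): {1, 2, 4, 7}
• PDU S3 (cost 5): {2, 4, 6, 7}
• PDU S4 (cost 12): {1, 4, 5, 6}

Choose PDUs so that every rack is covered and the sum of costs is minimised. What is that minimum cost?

S1, S3, S4 together cover every rack (S1 ∪ S3 ∪ S4 = {1, 2, 3, 4, 5, 6, 7, 8}); total cost 4 + 5 + 12 = 21.
No covering selection has total cost below 21.

21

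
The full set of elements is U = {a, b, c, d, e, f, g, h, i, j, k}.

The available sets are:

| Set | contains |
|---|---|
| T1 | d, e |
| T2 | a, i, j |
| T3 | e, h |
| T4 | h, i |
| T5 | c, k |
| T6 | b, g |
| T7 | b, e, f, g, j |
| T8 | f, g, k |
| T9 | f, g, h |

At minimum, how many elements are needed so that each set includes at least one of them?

Take T = {e, g, i, k}. Each listed set contains at least one of these, so T is a hitting set of size 4.
The sets T1, T4, T5, T6 are pairwise disjoint, so any hitting set needs a separate element for each — at least 4. Hence 4 is optimal.

4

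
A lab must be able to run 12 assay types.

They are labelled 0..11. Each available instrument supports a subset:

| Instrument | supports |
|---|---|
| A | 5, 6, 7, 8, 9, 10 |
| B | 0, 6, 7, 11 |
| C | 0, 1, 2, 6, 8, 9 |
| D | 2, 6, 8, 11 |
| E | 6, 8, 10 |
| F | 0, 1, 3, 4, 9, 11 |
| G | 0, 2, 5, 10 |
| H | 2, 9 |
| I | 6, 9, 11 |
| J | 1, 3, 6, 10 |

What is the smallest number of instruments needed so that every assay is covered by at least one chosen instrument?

3

A and F and H together: A ∪ F ∪ H = {0, 1, 2, 3, 4, 5, 6, 7, 8, 9, 10, 11} — every assay is covered.
Only F contains 4, so F is forced; the remaining 6 assays need at least 2 more instruments (each remaining instrument adds at most 5) — so at least 3 instruments are needed, and 3 is optimal.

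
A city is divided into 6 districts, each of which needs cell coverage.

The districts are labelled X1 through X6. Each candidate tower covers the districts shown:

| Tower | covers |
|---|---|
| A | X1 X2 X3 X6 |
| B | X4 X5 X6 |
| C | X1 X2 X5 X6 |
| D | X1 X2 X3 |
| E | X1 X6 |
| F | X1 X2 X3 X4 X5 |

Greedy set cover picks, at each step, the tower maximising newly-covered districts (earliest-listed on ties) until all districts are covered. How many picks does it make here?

2

Greedy: pick F (covers 5 new) → pick A (covers 1 new). Total picks: 2.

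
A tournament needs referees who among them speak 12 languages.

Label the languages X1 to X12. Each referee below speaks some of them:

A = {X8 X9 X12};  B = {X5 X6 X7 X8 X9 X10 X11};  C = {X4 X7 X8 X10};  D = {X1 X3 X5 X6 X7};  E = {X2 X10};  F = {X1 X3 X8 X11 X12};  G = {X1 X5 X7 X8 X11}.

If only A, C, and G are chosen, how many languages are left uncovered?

3

Union of A, C, G = {X1, X4, X5, X7, X8, X9, X10, X11, X12}.
Not covered: X2, X3, X6 — 3 languages.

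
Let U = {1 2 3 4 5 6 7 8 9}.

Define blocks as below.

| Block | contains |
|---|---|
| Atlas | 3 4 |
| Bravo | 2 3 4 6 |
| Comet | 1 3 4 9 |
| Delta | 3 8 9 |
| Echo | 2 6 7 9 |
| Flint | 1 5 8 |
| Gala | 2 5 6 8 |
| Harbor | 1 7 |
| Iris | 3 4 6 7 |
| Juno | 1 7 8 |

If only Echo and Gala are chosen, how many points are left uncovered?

3

Union of Echo, Gala = {2, 5, 6, 7, 8, 9}.
Not covered: 1, 3, 4 — 3 points.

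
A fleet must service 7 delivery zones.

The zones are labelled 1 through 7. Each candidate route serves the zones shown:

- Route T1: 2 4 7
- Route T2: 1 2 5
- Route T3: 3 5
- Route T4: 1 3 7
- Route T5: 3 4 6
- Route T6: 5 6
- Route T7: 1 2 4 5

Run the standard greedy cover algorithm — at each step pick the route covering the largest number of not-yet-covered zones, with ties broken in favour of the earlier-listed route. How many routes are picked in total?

Greedy: pick T7 (covers 4 new) → pick T4 (covers 2 new) → pick T5 (covers 1 new). Total picks: 3.

3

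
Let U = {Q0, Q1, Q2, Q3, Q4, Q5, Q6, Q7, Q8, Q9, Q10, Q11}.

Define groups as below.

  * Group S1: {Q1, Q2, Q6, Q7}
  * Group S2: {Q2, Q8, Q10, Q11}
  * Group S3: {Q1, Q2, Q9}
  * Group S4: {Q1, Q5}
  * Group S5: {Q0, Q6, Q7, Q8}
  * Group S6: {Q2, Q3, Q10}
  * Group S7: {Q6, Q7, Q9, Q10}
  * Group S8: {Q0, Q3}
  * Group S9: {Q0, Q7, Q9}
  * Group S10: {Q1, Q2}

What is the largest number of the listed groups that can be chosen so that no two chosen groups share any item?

3

S7, S8, S10 are pairwise disjoint (S7={Q6,Q7,Q9,Q10}; S8={Q0,Q3}; S10={Q1,Q2}).
Every remaining group overlaps one of these, and no 4 of the listed groups are pairwise disjoint, so 3 is the maximum.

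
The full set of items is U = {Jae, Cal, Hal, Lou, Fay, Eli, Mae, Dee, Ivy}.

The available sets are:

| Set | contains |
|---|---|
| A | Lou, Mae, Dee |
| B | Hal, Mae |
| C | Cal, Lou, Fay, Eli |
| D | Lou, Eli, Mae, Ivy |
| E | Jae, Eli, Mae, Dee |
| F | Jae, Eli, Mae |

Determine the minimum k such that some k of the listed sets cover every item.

4

B, C, D, and E cover everything between them: the union {Jae, Cal, Hal, Lou, Fay, Eli, Mae, Dee, Ivy} is all of U.
Only D contains Ivy, so D is forced; the remaining 5 items need at least 3 more sets (each remaining set adds at most 2) — so at least 4 sets are needed, and 4 is optimal.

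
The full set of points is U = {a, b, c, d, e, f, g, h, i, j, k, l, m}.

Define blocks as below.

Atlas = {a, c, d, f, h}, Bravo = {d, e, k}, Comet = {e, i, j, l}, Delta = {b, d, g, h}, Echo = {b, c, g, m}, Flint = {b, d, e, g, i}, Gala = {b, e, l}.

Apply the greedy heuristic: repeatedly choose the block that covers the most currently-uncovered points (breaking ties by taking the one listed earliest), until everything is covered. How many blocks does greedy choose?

Greedy: pick Atlas (covers 5 new) → pick Comet (covers 4 new) → pick Echo (covers 3 new) → pick Bravo (covers 1 new). Total picks: 4.

4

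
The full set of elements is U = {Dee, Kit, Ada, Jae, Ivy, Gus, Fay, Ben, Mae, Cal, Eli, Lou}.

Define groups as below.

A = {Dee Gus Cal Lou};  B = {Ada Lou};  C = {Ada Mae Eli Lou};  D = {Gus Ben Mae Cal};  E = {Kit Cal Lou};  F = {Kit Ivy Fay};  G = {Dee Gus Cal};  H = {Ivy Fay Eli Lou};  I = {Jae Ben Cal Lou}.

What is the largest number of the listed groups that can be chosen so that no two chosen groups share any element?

3

B, F, G are pairwise disjoint (B={Ada,Lou}; F={Kit,Ivy,Fay}; G={Dee,Gus,Cal}).
Every remaining group overlaps one of these, and no 4 of the listed groups are pairwise disjoint, so 3 is the maximum.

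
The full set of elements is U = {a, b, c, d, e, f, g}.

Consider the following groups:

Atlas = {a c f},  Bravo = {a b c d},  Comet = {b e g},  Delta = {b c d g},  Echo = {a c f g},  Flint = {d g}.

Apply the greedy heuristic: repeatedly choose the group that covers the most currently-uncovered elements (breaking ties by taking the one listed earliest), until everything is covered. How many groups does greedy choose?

Greedy: pick Bravo (covers 4 new) → pick Comet (covers 2 new) → pick Atlas (covers 1 new). Total picks: 3.

3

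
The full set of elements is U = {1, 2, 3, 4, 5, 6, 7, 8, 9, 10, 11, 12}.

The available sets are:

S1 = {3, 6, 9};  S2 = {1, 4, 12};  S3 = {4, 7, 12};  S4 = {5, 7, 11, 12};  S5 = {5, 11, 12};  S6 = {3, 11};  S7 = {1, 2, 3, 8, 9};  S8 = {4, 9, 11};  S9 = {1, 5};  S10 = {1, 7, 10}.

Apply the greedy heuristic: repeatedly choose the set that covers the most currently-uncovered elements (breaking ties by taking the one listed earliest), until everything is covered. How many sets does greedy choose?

5

Greedy: pick S7 (covers 5 new) → pick S4 (covers 4 new) → pick S1 (covers 1 new) → pick S2 (covers 1 new) → pick S10 (covers 1 new). Total picks: 5.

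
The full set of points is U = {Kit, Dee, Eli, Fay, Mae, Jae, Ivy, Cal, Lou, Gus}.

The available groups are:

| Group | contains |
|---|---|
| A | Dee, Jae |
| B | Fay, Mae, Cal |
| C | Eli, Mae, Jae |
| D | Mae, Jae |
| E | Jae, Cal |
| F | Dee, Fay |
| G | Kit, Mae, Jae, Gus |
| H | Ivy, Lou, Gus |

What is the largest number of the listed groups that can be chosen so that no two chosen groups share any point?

3

A, B, H are pairwise disjoint (A={Dee,Jae}; B={Fay,Mae,Cal}; H={Ivy,Lou,Gus}).
Every remaining group overlaps one of these, and no 4 of the listed groups are pairwise disjoint, so 3 is the maximum.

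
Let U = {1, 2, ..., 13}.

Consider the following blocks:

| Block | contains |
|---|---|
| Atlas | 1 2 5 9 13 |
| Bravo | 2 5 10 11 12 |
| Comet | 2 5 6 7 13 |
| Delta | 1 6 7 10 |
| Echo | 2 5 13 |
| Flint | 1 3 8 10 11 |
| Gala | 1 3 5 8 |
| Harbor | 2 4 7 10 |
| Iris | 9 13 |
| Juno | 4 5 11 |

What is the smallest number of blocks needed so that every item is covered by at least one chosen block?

5

Take {Bravo, Delta, Gala, Iris, Juno}. Their union is {1, 2, 3, 4, 5, 6, 7, 8, 9, 10, 11, 12, 13}, which is all 13 items.
No 4 of the 10 blocks cover everything (all 210 combinations miss at least one item), so 5 is optimal.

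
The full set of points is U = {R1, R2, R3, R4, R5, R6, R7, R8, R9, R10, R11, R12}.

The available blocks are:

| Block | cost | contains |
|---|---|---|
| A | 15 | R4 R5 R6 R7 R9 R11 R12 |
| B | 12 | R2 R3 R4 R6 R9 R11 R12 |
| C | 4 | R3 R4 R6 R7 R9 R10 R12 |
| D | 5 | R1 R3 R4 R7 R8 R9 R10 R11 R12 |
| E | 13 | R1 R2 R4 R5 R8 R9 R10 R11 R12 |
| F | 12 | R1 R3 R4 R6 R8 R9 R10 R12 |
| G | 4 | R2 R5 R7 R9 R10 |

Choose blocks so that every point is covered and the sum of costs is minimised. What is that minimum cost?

C, D, G together cover every point (C ∪ D ∪ G = {R1, R2, R3, R4, R5, R6, R7, R8, R9, R10, R11, R12}); total cost 4 + 5 + 4 = 13.
No covering selection has total cost below 13.

13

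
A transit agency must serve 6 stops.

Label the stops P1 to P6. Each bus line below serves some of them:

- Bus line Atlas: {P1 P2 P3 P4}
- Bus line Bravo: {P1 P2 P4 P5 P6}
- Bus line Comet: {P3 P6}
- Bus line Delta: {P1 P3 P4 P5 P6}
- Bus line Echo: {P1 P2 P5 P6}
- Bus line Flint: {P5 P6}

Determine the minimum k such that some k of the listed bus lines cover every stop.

2

Take {Atlas, Bravo}. Their union is {P1, P2, P3, P4, P5, P6}, which is all 6 stops.
No single bus line has all 6 stops (the largest, Bravo, has 5), so 2 is optimal.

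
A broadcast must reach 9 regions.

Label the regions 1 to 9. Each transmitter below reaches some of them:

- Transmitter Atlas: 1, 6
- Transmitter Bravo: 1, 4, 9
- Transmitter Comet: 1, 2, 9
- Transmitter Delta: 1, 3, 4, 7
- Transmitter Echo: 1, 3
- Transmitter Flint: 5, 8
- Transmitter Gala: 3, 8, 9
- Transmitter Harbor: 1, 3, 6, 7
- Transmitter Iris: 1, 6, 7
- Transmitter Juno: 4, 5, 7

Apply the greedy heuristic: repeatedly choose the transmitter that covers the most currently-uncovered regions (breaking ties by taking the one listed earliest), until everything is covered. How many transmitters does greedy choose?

4

Greedy: pick Delta (covers 4 new) → pick Comet (covers 2 new) → pick Flint (covers 2 new) → pick Atlas (covers 1 new). Total picks: 4.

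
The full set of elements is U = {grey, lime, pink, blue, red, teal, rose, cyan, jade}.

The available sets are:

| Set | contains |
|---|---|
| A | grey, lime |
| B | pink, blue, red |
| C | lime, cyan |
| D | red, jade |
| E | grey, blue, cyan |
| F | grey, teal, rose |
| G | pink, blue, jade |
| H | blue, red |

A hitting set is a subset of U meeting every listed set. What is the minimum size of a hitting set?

Take T = {lime, blue, red, teal}. Each listed set contains at least one of these, so T is a hitting set of size 4.
No choice of 3 elements meets every set, so 4 is the minimum.

4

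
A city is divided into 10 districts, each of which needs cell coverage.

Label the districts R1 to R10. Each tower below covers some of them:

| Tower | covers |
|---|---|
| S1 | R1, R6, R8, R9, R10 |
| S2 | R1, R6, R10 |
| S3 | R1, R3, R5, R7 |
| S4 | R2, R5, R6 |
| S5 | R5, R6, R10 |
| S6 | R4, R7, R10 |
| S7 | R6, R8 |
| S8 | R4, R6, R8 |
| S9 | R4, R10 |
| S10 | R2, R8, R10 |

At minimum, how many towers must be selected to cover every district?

S1 and S3 and S6 and S10 together: S1 ∪ S3 ∪ S6 ∪ S10 = {R1, R2, R3, R4, R5, R6, R7, R8, R9, R10} — every district is covered.
No 3 of the 10 towers cover everything (all 120 combinations miss at least one district), so 4 is optimal.

4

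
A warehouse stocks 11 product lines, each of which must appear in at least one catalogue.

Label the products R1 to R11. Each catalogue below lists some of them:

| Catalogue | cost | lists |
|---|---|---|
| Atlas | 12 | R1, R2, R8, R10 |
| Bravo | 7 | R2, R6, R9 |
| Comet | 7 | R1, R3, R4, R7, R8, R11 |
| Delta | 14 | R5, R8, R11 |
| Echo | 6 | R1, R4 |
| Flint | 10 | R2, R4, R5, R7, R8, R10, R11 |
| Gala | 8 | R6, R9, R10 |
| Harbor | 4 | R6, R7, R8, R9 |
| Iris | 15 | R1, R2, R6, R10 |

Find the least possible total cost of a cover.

Comet, Flint, Harbor together cover every product (Comet ∪ Flint ∪ Harbor = {R1, R2, R3, R4, R5, R6, R7, R8, R9, R10, R11}); total cost 7 + 10 + 4 = 21.
No covering selection has total cost below 21.

21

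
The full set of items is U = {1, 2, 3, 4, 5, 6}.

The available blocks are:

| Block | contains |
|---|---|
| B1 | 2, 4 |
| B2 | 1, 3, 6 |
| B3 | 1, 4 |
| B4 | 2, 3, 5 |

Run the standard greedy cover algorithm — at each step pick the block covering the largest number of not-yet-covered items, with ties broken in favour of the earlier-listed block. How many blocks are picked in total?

Greedy: pick B2 (covers 3 new) → pick B1 (covers 2 new) → pick B4 (covers 1 new). Total picks: 3.

3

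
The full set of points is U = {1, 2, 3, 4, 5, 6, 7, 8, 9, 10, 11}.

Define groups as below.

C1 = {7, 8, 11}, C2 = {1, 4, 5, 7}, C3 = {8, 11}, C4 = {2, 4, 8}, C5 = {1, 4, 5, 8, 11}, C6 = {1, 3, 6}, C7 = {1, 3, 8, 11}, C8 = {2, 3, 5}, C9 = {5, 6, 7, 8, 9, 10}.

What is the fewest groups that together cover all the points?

3

C5, C8, and C9 cover everything between them: the union {1, 2, 3, 4, 5, 6, 7, 8, 9, 10, 11} is all of U.
Only C9 contains 9, so C9 is forced; the remaining 5 points need at least 2 more groups (each remaining group adds at most 3) — so at least 3 groups are needed, and 3 is optimal.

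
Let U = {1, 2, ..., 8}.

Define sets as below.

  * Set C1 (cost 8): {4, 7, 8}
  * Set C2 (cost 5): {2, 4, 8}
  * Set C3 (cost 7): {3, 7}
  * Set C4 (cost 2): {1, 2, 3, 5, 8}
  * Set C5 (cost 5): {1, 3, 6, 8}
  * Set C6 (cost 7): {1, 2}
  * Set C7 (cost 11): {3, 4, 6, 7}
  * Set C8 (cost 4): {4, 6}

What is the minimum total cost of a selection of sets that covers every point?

C4, C7 together cover every point (C4 ∪ C7 = {1, 2, 3, 4, 5, 6, 7, 8}); total cost 2 + 11 = 13.
No covering selection has total cost below 13.

13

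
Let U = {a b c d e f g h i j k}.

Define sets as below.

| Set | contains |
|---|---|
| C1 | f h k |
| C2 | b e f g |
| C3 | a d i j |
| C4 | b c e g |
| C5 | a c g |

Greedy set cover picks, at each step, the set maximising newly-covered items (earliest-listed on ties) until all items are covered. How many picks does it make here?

4

Greedy: pick C2 (covers 4 new) → pick C3 (covers 4 new) → pick C1 (covers 2 new) → pick C4 (covers 1 new). Total picks: 4.
(The true minimum cover uses only 3 sets, so greedy is not optimal here.)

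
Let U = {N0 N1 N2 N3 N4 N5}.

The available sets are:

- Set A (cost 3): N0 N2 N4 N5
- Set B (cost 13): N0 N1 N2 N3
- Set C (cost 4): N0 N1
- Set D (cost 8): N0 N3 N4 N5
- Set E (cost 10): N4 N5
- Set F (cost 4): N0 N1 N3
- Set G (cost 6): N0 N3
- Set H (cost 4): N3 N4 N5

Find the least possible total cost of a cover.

7

A, F together cover every element (A ∪ F = {N0, N1, N2, N3, N4, N5}); total cost 3 + 4 = 7.
No covering selection has total cost below 7.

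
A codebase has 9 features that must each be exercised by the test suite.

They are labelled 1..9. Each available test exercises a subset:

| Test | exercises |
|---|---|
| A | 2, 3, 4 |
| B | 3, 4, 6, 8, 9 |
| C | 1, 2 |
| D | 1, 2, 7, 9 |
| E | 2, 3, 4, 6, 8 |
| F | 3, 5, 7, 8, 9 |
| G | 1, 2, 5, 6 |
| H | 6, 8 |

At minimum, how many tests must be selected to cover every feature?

Take {B, D, G}. Their union is {1, 2, 3, 4, 5, 6, 7, 8, 9}, which is all 9 features.
No 2 of the 8 tests cover everything (all 28 combinations miss at least one feature), so 3 is optimal.

3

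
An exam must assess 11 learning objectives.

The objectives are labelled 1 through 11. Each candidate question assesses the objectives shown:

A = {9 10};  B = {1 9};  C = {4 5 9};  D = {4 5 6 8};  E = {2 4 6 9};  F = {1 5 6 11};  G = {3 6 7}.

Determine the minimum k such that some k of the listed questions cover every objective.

A and D and E and F and G together: A ∪ D ∪ E ∪ F ∪ G = {1, 2, 3, 4, 5, 6, 7, 8, 9, 10, 11} — every objective is covered.
Only D contains 8, so D is forced; the remaining 7 objectives need at least 4 more questions (each remaining question adds at most 2) — so at least 5 questions are needed, and 5 is optimal.

5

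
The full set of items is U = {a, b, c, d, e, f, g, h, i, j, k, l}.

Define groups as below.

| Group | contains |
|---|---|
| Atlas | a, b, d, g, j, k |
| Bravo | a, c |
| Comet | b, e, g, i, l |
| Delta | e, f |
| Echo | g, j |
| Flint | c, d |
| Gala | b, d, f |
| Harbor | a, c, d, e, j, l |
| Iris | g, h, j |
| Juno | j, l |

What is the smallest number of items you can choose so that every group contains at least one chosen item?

4

T = {c, e, f, j} meets every group (each contains at least one member of T), and |T| = 4.
No choice of 3 items meets every group, so 4 is the minimum.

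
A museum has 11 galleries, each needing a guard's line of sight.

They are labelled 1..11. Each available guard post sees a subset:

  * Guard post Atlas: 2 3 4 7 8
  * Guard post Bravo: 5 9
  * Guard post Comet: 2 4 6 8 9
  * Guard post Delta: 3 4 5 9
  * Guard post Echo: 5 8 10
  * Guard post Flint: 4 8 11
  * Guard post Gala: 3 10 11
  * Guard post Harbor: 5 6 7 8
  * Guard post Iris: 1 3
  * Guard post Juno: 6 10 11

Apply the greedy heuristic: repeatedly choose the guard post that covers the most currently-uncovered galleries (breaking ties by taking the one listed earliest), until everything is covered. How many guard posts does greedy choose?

4

Greedy: pick Atlas (covers 5 new) → pick Juno (covers 3 new) → pick Bravo (covers 2 new) → pick Iris (covers 1 new). Total picks: 4.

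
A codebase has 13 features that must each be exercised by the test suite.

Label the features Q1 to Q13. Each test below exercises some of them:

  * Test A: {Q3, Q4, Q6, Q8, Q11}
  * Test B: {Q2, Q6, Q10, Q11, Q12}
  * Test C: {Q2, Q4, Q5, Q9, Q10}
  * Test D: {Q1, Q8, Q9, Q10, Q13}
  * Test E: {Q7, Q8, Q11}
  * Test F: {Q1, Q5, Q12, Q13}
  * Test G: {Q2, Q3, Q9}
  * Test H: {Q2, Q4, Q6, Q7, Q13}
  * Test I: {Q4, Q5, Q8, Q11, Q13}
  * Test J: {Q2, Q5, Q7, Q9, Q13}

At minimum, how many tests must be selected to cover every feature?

4

A and D and F and J together: A ∪ D ∪ F ∪ J = {Q1, Q2, Q3, Q4, Q5, Q6, Q7, Q8, Q9, Q10, Q11, Q12, Q13} — every feature is covered.
No 3 of the 10 tests cover everything (all 120 combinations miss at least one feature), so 4 is optimal.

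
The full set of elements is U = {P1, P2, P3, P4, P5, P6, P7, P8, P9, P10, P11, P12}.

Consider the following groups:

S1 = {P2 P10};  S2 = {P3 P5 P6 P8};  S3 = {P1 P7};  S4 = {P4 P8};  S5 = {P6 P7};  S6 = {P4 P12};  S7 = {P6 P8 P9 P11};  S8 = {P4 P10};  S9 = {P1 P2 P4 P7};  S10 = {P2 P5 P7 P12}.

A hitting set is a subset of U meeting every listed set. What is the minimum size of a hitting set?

4

Take H = {P4, P6, P7, P10}. Each listed group contains at least one of these, so H is a hitting set of size 4.
The groups S1, S3, S6, S7 are pairwise disjoint, so any hitting set needs a separate element for each — at least 4. Hence 4 is optimal.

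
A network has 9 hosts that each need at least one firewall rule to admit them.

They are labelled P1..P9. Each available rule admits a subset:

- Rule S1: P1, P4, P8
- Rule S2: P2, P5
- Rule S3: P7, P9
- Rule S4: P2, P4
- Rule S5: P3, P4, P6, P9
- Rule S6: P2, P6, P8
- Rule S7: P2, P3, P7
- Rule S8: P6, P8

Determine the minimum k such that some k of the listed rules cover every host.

S1 and S2 and S3 and S5 together: S1 ∪ S2 ∪ S3 ∪ S5 = {P1, P2, P3, P4, P5, P6, P7, P8, P9} — every host is covered.
No 3 of the 8 rules cover everything (all 56 combinations miss at least one host), so 4 is optimal.

4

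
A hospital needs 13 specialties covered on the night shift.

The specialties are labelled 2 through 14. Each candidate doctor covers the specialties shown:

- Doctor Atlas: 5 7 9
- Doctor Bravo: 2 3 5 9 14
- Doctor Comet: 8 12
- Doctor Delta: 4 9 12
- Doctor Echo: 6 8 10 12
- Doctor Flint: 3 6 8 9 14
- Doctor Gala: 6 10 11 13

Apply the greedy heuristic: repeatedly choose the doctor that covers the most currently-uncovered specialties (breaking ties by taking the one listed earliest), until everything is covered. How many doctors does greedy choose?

Greedy: pick Bravo (covers 5 new) → pick Echo (covers 4 new) → pick Gala (covers 2 new) → pick Atlas (covers 1 new) → pick Delta (covers 1 new). Total picks: 5.

5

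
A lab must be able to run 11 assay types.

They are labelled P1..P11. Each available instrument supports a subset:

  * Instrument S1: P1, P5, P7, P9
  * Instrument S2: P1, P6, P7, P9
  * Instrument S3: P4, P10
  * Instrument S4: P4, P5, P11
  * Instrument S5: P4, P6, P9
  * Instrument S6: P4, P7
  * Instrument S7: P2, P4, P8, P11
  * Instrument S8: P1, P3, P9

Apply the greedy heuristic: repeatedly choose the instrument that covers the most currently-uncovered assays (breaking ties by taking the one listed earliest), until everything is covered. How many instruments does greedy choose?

5

Greedy: pick S1 (covers 4 new) → pick S7 (covers 4 new) → pick S2 (covers 1 new) → pick S3 (covers 1 new) → pick S8 (covers 1 new). Total picks: 5.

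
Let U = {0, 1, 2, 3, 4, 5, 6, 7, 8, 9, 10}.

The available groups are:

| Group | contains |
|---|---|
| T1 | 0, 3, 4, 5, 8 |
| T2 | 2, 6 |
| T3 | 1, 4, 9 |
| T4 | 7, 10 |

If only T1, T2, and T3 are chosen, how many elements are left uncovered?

2

Union of T1, T2, T3 = {0, 1, 2, 3, 4, 5, 6, 8, 9}.
Not covered: 7, 10 — 2 elements.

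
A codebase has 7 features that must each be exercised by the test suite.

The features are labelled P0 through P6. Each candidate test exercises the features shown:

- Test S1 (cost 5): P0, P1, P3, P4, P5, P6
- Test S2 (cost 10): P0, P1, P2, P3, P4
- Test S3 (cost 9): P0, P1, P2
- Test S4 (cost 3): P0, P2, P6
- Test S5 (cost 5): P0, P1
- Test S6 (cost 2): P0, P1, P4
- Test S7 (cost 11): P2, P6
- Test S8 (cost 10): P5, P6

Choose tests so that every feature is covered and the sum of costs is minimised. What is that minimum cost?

8

S1, S4 together cover every feature (S1 ∪ S4 = {P0, P1, P2, P3, P4, P5, P6}); total cost 5 + 3 = 8.
The greedy pick S6, S4, S1 costs 10; no covering selection beats 8.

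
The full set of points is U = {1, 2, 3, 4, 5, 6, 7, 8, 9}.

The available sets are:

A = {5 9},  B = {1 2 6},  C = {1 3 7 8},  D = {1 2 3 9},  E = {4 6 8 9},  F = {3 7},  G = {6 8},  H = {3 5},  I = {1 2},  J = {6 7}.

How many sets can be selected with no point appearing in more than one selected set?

4

A, F, G, I are pairwise disjoint (A={5,9}; F={3,7}; G={6,8}; I={1,2}).
Every remaining set overlaps one of these, and no 5 of the listed sets are pairwise disjoint, so 4 is the maximum.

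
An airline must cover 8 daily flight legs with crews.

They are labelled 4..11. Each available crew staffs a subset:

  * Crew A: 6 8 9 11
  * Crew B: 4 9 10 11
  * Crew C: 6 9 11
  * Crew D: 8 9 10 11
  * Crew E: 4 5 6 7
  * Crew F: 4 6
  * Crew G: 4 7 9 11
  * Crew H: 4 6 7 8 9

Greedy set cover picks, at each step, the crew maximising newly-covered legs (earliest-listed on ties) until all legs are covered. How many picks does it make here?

Greedy: pick H (covers 5 new) → pick B (covers 2 new) → pick E (covers 1 new). Total picks: 3.
(The true minimum cover uses only 2 crews, so greedy is not optimal here.)

3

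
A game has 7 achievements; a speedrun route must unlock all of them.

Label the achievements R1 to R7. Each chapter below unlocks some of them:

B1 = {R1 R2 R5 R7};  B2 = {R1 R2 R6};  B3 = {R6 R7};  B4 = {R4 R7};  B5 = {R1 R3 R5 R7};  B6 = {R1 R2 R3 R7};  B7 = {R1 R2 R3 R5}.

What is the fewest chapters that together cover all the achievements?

Take {B3, B4, B7}. Their union is {R1, R2, R3, R4, R5, R6, R7}, which is all 7 achievements.
Only B4 contains R4, so B4 is forced; the remaining 5 achievements need at least 2 more chapters (each remaining chapter adds at most 4) — so at least 3 chapters are needed, and 3 is optimal.

3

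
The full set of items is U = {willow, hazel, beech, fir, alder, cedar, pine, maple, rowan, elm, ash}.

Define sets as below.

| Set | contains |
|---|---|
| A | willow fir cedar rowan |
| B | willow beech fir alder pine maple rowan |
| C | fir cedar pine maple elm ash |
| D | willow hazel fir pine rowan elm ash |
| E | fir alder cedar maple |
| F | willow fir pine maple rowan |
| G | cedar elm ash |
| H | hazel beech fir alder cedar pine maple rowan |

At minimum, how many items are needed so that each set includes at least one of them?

The 2 items {cedar, rowan} hit every set.
The sets F, G are pairwise disjoint, so any hitting set needs a separate item for each — at least 2. Hence 2 is optimal.

2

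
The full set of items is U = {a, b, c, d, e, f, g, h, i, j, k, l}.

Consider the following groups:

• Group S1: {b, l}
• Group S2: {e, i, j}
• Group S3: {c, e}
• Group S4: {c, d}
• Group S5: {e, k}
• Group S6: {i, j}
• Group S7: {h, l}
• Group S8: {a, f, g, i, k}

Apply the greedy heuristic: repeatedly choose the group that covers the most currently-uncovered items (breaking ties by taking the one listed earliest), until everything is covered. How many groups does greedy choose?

5

Greedy: pick S8 (covers 5 new) → pick S1 (covers 2 new) → pick S2 (covers 2 new) → pick S4 (covers 2 new) → pick S7 (covers 1 new). Total picks: 5.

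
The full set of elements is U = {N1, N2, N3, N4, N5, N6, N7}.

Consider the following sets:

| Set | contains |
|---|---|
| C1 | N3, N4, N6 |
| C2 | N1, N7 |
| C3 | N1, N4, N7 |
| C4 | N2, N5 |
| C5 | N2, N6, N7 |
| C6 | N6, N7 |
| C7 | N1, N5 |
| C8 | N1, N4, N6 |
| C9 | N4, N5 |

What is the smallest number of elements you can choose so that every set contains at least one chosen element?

The 3 elements {N4, N5, N7} hit every set.
The sets C1, C2, C4 are pairwise disjoint, so any hitting set needs a separate element for each — at least 3. Hence 3 is optimal.

3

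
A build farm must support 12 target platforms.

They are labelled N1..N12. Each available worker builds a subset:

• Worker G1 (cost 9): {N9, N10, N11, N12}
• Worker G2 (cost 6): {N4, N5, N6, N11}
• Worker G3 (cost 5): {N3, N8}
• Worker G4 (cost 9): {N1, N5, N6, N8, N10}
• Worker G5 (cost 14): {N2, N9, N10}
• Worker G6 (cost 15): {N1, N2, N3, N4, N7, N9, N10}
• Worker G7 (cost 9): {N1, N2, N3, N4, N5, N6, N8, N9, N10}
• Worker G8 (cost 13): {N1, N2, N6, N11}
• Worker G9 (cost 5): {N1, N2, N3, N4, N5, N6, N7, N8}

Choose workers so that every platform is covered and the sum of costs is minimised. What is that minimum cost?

G1, G9 together cover every platform (G1 ∪ G9 = {N1, N2, N3, N4, N5, N6, N7, N8, N9, N10, N11, N12}); total cost 9 + 5 = 14.
No covering selection has total cost below 14.

14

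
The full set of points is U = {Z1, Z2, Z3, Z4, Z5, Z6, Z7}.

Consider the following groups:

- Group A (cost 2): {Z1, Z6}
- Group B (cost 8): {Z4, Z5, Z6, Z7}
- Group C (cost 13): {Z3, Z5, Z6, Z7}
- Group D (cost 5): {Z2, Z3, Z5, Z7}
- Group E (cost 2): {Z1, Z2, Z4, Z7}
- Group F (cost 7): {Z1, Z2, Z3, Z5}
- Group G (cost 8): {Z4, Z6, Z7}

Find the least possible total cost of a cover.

9

A, D, E together cover every point (A ∪ D ∪ E = {Z1, Z2, Z3, Z4, Z5, Z6, Z7}); total cost 2 + 5 + 2 = 9.
No covering selection has total cost below 9.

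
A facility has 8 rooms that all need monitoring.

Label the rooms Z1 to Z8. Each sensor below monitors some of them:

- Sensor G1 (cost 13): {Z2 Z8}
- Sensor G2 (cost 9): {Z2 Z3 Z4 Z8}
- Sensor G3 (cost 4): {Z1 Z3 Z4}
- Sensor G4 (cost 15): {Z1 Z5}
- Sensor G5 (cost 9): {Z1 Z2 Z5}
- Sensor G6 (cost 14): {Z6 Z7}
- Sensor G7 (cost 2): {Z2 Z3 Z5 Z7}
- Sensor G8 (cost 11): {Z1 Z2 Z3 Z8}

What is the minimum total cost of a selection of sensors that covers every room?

29

G2, G3, G6, G7 together cover every room (G2 ∪ G3 ∪ G6 ∪ G7 = {Z1, Z2, Z3, Z4, Z5, Z6, Z7, Z8}); total cost 9 + 4 + 14 + 2 = 29.
No covering selection has total cost below 29.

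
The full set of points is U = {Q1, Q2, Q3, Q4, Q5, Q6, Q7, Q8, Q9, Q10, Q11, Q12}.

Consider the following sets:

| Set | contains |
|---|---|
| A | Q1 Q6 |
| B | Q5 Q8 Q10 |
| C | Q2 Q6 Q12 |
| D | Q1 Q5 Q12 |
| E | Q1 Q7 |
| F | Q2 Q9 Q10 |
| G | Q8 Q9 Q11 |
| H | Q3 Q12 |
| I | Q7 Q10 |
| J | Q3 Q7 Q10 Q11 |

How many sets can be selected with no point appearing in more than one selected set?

A, G, H, I are pairwise disjoint (A={Q1,Q6}; G={Q8,Q9,Q11}; H={Q3,Q12}; I={Q7,Q10}).
Every remaining set overlaps one of these, and no 5 of the listed sets are pairwise disjoint, so 4 is the maximum.

4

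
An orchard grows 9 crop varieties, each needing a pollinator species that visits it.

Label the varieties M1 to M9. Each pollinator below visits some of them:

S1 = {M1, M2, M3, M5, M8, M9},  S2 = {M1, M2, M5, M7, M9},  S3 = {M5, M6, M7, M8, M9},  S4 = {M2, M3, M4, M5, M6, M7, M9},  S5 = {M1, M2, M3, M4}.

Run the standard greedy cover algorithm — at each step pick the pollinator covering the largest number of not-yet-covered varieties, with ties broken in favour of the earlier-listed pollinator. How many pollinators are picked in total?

2

Greedy: pick S4 (covers 7 new) → pick S1 (covers 2 new). Total picks: 2.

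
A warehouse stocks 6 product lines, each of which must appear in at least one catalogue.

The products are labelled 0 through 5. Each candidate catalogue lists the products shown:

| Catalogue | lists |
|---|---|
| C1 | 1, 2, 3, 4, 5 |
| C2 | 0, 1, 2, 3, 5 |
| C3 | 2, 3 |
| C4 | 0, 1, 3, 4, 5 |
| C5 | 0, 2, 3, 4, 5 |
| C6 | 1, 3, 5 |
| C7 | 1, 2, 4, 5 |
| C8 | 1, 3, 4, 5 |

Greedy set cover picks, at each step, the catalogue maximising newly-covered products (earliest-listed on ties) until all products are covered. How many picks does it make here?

2

Greedy: pick C1 (covers 5 new) → pick C2 (covers 1 new). Total picks: 2.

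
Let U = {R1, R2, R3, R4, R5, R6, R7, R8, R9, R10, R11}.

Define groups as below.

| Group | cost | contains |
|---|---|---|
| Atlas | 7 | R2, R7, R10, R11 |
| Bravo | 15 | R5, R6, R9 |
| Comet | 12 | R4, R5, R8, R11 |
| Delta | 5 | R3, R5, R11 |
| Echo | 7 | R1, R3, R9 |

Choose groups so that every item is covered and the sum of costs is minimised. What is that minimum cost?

41

Atlas, Bravo, Comet, Echo together cover every item (Atlas ∪ Bravo ∪ Comet ∪ Echo = {R1, R2, R3, R4, R5, R6, R7, R8, R9, R10, R11}); total cost 7 + 15 + 12 + 7 = 41.
The greedy pick Delta, Atlas, Echo, Comet, Bravo costs 46; no covering selection beats 41.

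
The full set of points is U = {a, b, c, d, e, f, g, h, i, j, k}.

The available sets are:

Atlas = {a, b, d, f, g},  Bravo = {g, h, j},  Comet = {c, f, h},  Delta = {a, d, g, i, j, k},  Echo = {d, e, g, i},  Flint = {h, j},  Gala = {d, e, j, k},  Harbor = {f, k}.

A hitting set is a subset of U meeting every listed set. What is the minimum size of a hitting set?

Take T = {g, h, k}. Each listed set contains at least one of these, so T is a hitting set of size 3.
The sets Echo, Flint, Harbor are pairwise disjoint, so any hitting set needs a separate point for each — at least 3. Hence 3 is optimal.

3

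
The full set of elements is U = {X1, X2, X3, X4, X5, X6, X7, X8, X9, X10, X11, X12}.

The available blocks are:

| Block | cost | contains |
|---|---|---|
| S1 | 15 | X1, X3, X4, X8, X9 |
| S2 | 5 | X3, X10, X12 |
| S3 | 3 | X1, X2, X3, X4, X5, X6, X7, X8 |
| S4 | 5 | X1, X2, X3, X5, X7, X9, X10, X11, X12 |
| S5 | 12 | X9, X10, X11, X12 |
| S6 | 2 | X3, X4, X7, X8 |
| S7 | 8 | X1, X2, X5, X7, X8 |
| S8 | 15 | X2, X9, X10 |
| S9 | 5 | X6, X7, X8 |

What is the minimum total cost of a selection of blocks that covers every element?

S3, S4 together cover every element (S3 ∪ S4 = {X1, X2, X3, X4, X5, X6, X7, X8, X9, X10, X11, X12}); total cost 3 + 5 = 8.
No covering selection has total cost below 8.

8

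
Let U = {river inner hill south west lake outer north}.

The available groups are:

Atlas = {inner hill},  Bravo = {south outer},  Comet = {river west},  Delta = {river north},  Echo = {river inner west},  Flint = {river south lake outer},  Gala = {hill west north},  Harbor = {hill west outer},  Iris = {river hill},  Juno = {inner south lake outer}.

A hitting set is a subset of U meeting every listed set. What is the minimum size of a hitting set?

H = {river, hill, outer} meets every group (each contains at least one member of H), and |H| = 3.
The groups Atlas, Bravo, Delta are pairwise disjoint, so any hitting set needs a separate item for each — at least 3. Hence 3 is optimal.

3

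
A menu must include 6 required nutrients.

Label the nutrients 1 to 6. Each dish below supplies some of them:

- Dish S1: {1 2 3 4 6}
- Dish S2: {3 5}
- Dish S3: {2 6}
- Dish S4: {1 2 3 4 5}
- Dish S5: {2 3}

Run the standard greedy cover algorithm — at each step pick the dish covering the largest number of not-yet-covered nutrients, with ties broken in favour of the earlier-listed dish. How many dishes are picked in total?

2

Greedy: pick S1 (covers 5 new) → pick S2 (covers 1 new). Total picks: 2.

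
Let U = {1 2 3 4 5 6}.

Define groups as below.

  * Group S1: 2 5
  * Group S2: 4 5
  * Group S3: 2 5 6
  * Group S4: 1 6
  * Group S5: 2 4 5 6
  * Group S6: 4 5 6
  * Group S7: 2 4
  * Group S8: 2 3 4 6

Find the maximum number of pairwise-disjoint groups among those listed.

2

S2, S4 are pairwise disjoint (S2={4,5}; S4={1,6}).
Every remaining group overlaps one of these, and no 3 of the listed groups are pairwise disjoint, so 2 is the maximum.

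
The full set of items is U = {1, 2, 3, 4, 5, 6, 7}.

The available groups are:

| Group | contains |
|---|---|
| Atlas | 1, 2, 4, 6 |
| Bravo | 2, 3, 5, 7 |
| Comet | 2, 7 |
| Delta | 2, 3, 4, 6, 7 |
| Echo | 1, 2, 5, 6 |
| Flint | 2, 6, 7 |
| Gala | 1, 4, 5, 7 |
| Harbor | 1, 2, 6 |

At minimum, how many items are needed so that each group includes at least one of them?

2

Take H = {2, 5}. Each listed group contains at least one of these, so H is a hitting set of size 2.
No single item lies in every group, so at least 2 are needed and 2 is optimal.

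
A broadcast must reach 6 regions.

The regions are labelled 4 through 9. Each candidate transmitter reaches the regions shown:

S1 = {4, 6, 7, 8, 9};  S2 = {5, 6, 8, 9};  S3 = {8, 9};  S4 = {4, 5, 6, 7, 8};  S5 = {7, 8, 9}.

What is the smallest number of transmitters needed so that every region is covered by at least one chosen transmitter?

2

Take {S2, S4}. Their union is {4, 5, 6, 7, 8, 9}, which is all 6 regions.
No single transmitter has all 6 regions (the largest, S1, has 5), so 2 is optimal.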